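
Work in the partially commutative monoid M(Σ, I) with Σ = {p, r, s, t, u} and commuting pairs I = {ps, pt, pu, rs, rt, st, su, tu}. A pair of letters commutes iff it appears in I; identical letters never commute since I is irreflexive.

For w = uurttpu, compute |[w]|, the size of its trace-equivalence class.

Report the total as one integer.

42

piece 0:u — minimal
piece 1:u rests on {0:u}
piece 2:r rests on {1:u}
piece 3:t — minimal
piece 4:t rests on {3:t}
piece 5:p rests on {2:r}
piece 6:u rests on {2:r}
minimal pieces: {0:u, 3:t}
ways to finish when only these pieces remain (= sum over removing one remaining piece with nothing left below it):
  1 left: {4}→1  {5}→1  {6}→1
  2 left: {3,4}→1  {4,5}→2  {4,6}→2  {5,6}→2
  3 left: {2,5,6}→2  {3,4,5}→3  {3,4,6}→3  {4,5,6}→6
  4 left: {1,2,5,6}→2  {2,4,5,6}→8  {3,4,5,6}→12
  5 left: {0,1,2,5,6}→2  {1,2,4,5,6}→10  {2,3,4,5,6}→20
  placing 0:u first → 30 extensions
  placing 3:t first → 12 extensions
total linear extensions = 42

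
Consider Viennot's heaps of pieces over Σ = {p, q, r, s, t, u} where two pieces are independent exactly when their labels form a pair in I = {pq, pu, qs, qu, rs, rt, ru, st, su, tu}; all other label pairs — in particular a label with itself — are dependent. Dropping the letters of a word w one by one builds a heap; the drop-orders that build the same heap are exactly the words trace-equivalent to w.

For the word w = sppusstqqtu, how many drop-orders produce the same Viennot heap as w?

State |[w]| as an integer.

piece 0:s — minimal
piece 1:p rests on {0:s}
piece 2:p rests on {1:p}
piece 3:u — minimal
piece 4:s rests on {2:p}
piece 5:s rests on {4:s}
piece 6:t rests on {2:p}
piece 7:q rests on {6:t}
piece 8:q rests on {7:q}
piece 9:t rests on {8:q}
piece 10:u rests on {3:u}
minimal pieces: {0:s, 3:u}
ways to finish when only these pieces remain (= sum over removing one remaining piece with nothing left below it):
  1 left: {5}→1  {9}→1  {10}→1
  2 left: {3,10}→1  {4,5}→1  {5,9}→2  {5,10}→2  {8,9}→1  {9,10}→2
  3 left: {3,5,10}→3  {3,9,10}→3  {4,5,9}→3  {4,5,10}→3  {5,8,9}→3  {5,9,10}→6  {7,8,9}→1  {8,9,10}→3
  4 left: {3,4,5,10}→6  {3,5,9,10}→12  {3,8,9,10}→6  {4,5,8,9}→6  {4,5,9,10}→12  {5,7,8,9}→4  {5,8,9,10}→12  {6,7,8,9}→1  {7,8,9,10}→4
  5 left: {3,4,5,9,10}→30  {3,5,8,9,10}→30  {3,7,8,9,10}→10  {4,5,7,8,9}→10  {4,5,8,9,10}→30  {5,6,7,8,9}→5  {5,7,8,9,10}→20  {6,7,8,9,10}→5
  6 left: {3,4,5,8,9,10}→90  {3,5,7,8,9,10}→60  {3,6,7,8,9,10}→15  {4,5,6,7,8,9}→15  {4,5,7,8,9,10}→60  {5,6,7,8,9,10}→30
  7 left: {2,4,5,6,7,8,9}→15  {3,4,5,7,8,9,10}→210  {3,5,6,7,8,9,10}→105  {4,5,6,7,8,9,10}→105
  8 left: {1,2,4,5,6,7,8,9}→15  {2,4,5,6,7,8,9,10}→120  {3,4,5,6,7,8,9,10}→420
  9 left: {0,1,2,4,5,6,7,8,9}→15  {1,2,4,5,6,7,8,9,10}→135  {2,3,4,5,6,7,8,9,10}→540
  placing 0:s first → 675 extensions
  placing 3:u first → 150 extensions
total linear extensions = 825

825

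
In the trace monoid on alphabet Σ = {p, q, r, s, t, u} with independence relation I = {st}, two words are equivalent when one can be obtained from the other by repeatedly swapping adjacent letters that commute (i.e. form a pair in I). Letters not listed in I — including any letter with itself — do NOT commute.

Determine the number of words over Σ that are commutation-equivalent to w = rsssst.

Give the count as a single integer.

5

0(r) covers ∅
1(s) covers 0:r
2(s) covers 1:s
3(s) covers 2:s
4(s) covers 3:s
5(t) covers 0:r
floor of heap: 0:r
completions by unplaced set U, small U first (add the entries for U minus each lowest piece of U):
  |U|=1: {4}:1  {5}:1
  |U|=2: {3,4}:1  {4,5}:2
  |U|=3: {2,3,4}:1  {3,4,5}:3
  |U|=4: {1,2,3,4}:1  {2,3,4,5}:4
  start at 0(r): 5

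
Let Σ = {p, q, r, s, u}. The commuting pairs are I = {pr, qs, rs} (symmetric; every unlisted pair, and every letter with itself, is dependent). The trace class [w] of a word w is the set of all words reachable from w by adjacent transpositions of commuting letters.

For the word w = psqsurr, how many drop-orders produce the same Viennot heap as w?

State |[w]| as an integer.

3

0(p) covers ∅
1(s) covers 0:p
2(q) covers 0:p
3(s) covers 1:s
4(u) covers 2:q, 3:s
5(r) covers 4:u
6(r) covers 5:r
floor of heap: 0:p
completions by unplaced set U, small U first (add the entries for U minus each lowest piece of U):
  |U|=1: {6}:1
  |U|=2: {5,6}:1
  |U|=3: {4,5,6}:1
  |U|=4: {2,4,5,6}:1  {3,4,5,6}:1
  |U|=5: {1,3,4,5,6}:1  {2,3,4,5,6}:2
  start at 0(p): 3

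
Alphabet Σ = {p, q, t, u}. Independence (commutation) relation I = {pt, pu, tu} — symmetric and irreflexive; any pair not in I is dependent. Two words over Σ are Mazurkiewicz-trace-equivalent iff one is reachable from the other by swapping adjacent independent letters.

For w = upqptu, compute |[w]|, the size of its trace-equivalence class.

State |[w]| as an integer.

12

drop 0:u onto floor
drop 1:p onto floor
drop 2:q onto {0:u, 1:p}
drop 3:p onto {2:q}
drop 4:t onto {2:q}
drop 5:u onto {2:q}
ground layer = {0:u, 1:p}
drop-orders for the pieces not yet dropped (sum over which currently-grounded one goes next):
  1 to go: {3} 1  {4} 1  {5} 1
  2 to go: {3,4} 2  {3,5} 2  {4,5} 2
  3 to go: {3,4,5} 6
  4 to go: {2,3,4,5} 6
  if 0:u drops first: 6 orders
  if 1:p drops first: 6 orders
heap linearizations: 12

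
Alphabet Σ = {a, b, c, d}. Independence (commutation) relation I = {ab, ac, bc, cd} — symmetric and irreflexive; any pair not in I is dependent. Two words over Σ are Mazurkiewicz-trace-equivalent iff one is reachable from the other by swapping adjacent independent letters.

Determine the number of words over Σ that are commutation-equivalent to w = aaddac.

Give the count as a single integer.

6

#0=a has no predecessor
#1=a depends on [0:a]
#2=d depends on [1:a]
#3=d depends on [2:d]
#4=a depends on [3:d]
#5=c has no predecessor
sources: [0:a, 5:c]
N(rest) = Σ N(rest − s) over sources s of rest; N(one piece) = 1:
  size 1 → [4]=1  [5]=1
  size 2 → [3,4]=1  [4,5]=2
  size 3 → [2,3,4]=1  [3,4,5]=3
  size 4 → [1,2,3,4]=1  [2,3,4,5]=4
  first=0(a) contributes 5
  first=5(c) contributes 1
|[w]| = 6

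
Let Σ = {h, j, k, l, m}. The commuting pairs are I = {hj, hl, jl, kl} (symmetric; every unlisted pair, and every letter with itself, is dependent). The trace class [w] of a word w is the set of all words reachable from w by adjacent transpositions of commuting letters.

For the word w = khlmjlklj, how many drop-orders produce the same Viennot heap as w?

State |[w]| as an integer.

30

piece 0:k — minimal
piece 1:h rests on {0:k}
piece 2:l — minimal
piece 3:m rests on {1:h, 2:l}
piece 4:j rests on {3:m}
piece 5:l rests on {3:m}
piece 6:k rests on {4:j}
piece 7:l rests on {5:l}
piece 8:j rests on {6:k}
minimal pieces: {0:k, 2:l}
ways to finish when only these pieces remain (= sum over removing one remaining piece with nothing left below it):
  1 left: {7}→1  {8}→1
  2 left: {5,7}→1  {6,8}→1  {7,8}→2
  3 left: {4,6,8}→1  {5,7,8}→3  {6,7,8}→3
  4 left: {4,6,7,8}→4  {5,6,7,8}→6
  5 left: {4,5,6,7,8}→10
  6 left: {3,4,5,6,7,8}→10
  7 left: {1,3,4,5,6,7,8}→10  {2,3,4,5,6,7,8}→10
  placing 0:k first → 20 extensions
  placing 2:l first → 10 extensions
total linear extensions = 30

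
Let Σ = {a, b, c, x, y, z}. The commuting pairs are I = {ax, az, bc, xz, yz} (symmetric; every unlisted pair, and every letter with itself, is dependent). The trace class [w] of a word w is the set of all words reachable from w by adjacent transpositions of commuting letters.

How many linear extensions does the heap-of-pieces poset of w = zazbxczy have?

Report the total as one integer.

6

#0=z has no predecessor
#1=a has no predecessor
#2=z depends on [0:z]
#3=b depends on [1:a, 2:z]
#4=x depends on [3:b]
#5=c depends on [4:x]
#6=z depends on [5:c]
#7=y depends on [5:c]
sources: [0:z, 1:a]
N(rest) = Σ N(rest − s) over sources s of rest; N(one piece) = 1:
  size 1 → [6]=1  [7]=1
  size 2 → [6,7]=2
  size 3 → [5,6,7]=2
  size 4 → [4,5,6,7]=2
  size 5 → [3,4,5,6,7]=2
  size 6 → [1,3,4,5,6,7]=2  [2,3,4,5,6,7]=2
  first=0(z) contributes 4
  first=1(a) contributes 2
|[w]| = 6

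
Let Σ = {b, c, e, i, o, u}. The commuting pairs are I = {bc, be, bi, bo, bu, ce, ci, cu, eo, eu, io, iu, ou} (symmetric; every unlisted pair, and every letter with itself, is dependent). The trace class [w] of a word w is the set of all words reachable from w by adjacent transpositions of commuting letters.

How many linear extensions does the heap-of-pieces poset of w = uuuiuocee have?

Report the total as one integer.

1260

drop 0:u onto floor
drop 1:u onto {0:u}
drop 2:u onto {1:u}
drop 3:i onto floor
drop 4:u onto {2:u}
drop 5:o onto floor
drop 6:c onto {5:o}
drop 7:e onto {3:i}
drop 8:e onto {7:e}
ground layer = {0:u, 3:i, 5:o}
drop-orders for the pieces not yet dropped (sum over which currently-grounded one goes next):
  1 to go: {4} 1  {6} 1  {8} 1
  2 to go: {2,4} 1  {4,6} 2  {4,8} 2  {5,6} 1  {6,8} 2  {7,8} 1
  3 to go: {1,2,4} 1  {2,4,6} 3  {2,4,8} 3  {3,7,8} 1  {4,5,6} 3  {4,6,8} 6  {4,7,8} 3  {5,6,8} 3  {6,7,8} 3
  4 to go: {0,1,2,4} 1  {1,2,4,6} 4  {1,2,4,8} 4  {2,4,5,6} 6  {2,4,6,8} 12  {2,4,7,8} 6  {3,4,7,8} 4  {3,6,7,8} 4  {4,5,6,8} 12  {4,6,7,8} 12  {5,6,7,8} 6
  5 to go: {0,1,2,4,6} 5  {0,1,2,4,8} 5  {1,2,4,5,6} 10  {1,2,4,6,8} 20  {1,2,4,7,8} 10  {2,3,4,7,8} 10  {2,4,5,6,8} 30  {2,4,6,7,8} 30  {3,4,6,7,8} 20  {3,5,6,7,8} 10  {4,5,6,7,8} 30
  6 to go: {0,1,2,4,5,6} 15  {0,1,2,4,6,8} 30  {0,1,2,4,7,8} 15  {1,2,3,4,7,8} 20  {1,2,4,5,6,8} 60  {1,2,4,6,7,8} 60  {2,3,4,6,7,8} 60  {2,4,5,6,7,8} 90  {3,4,5,6,7,8} 60
  7 to go: {0,1,2,3,4,7,8} 35  {0,1,2,4,5,6,8} 105  {0,1,2,4,6,7,8} 105  {1,2,3,4,6,7,8} 140  {1,2,4,5,6,7,8} 210  {2,3,4,5,6,7,8} 210
  if 0:u drops first: 560 orders
  if 3:i drops first: 420 orders
  if 5:o drops first: 280 orders
heap linearizations: 1260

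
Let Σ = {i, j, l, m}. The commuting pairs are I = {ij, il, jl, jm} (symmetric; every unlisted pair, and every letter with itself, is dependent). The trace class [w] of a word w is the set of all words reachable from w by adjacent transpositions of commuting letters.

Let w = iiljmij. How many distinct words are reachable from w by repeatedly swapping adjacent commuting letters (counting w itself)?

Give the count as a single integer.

63

drop 0:i onto floor
drop 1:i onto {0:i}
drop 2:l onto floor
drop 3:j onto floor
drop 4:m onto {1:i, 2:l}
drop 5:i onto {4:m}
drop 6:j onto {3:j}
ground layer = {0:i, 2:l, 3:j}
drop-orders for the pieces not yet dropped (sum over which currently-grounded one goes next):
  1 to go: {5} 1  {6} 1
  2 to go: {3,6} 1  {4,5} 1  {5,6} 2
  3 to go: {1,4,5} 1  {2,4,5} 1  {3,5,6} 3  {4,5,6} 3
  4 to go: {0,1,4,5} 1  {1,2,4,5} 2  {1,4,5,6} 4  {2,4,5,6} 4  {3,4,5,6} 6
  5 to go: {0,1,2,4,5} 3  {0,1,4,5,6} 5  {1,2,4,5,6} 10  {1,3,4,5,6} 10  {2,3,4,5,6} 10
  if 0:i drops first: 30 orders
  if 2:l drops first: 15 orders
  if 3:j drops first: 18 orders
heap linearizations: 63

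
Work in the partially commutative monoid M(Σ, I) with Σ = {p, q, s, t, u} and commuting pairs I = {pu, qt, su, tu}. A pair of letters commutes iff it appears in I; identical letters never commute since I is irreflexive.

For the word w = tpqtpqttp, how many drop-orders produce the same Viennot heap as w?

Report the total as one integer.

6

#0=t has no predecessor
#1=p depends on [0:t]
#2=q depends on [1:p]
#3=t depends on [1:p]
#4=p depends on [2:q, 3:t]
#5=q depends on [4:p]
#6=t depends on [4:p]
#7=t depends on [6:t]
#8=p depends on [5:q, 7:t]
sources: [0:t]
N(rest) = Σ N(rest − s) over sources s of rest; N(one piece) = 1:
  size 1 → [8]=1
  size 2 → [5,8]=1  [7,8]=1
  size 3 → [5,7,8]=2  [6,7,8]=1
  size 4 → [5,6,7,8]=3
  size 5 → [4,5,6,7,8]=3
  size 6 → [2,4,5,6,7,8]=3  [3,4,5,6,7,8]=3
  size 7 → [2,3,4,5,6,7,8]=6
  first=0(t) contributes 6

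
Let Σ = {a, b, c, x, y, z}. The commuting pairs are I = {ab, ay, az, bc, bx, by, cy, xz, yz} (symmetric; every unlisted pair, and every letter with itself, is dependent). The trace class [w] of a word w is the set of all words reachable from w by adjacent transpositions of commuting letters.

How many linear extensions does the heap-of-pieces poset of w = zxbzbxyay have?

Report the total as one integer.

378

#0=z has no predecessor
#1=x has no predecessor
#2=b depends on [0:z]
#3=z depends on [2:b]
#4=b depends on [3:z]
#5=x depends on [1:x]
#6=y depends on [5:x]
#7=a depends on [5:x]
#8=y depends on [6:y]
sources: [0:z, 1:x]
N(rest) = Σ N(rest − s) over sources s of rest; N(one piece) = 1:
  size 1 → [4]=1  [7]=1  [8]=1
  size 2 → [3,4]=1  [4,7]=2  [4,8]=2  [6,8]=1  [7,8]=2
  size 3 → [2,3,4]=1  [3,4,7]=3  [3,4,8]=3  [4,6,8]=3  [4,7,8]=6  [6,7,8]=3
  size 4 → [0,2,3,4]=1  [2,3,4,7]=4  [2,3,4,8]=4  [3,4,6,8]=6  [3,4,7,8]=12  [4,6,7,8]=12  [5,6,7,8]=3
  size 5 → [0,2,3,4,7]=5  [0,2,3,4,8]=5  [1,5,6,7,8]=3  [2,3,4,6,8]=10  [2,3,4,7,8]=20  [3,4,6,7,8]=30  [4,5,6,7,8]=15
  size 6 → [0,2,3,4,6,8]=15  [0,2,3,4,7,8]=30  [1,4,5,6,7,8]=18  [2,3,4,6,7,8]=60  [3,4,5,6,7,8]=45
  size 7 → [0,2,3,4,6,7,8]=105  [1,3,4,5,6,7,8]=63  [2,3,4,5,6,7,8]=105
  first=0(z) contributes 168
  first=1(x) contributes 210
|[w]| = 378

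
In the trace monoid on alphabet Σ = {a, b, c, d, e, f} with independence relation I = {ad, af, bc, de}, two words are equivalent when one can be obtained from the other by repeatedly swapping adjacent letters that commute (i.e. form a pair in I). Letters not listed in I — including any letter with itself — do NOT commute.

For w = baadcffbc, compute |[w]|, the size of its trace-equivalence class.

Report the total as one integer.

0(b) covers ∅
1(a) covers 0:b
2(a) covers 1:a
3(d) covers 0:b
4(c) covers 2:a, 3:d
5(f) covers 4:c
6(f) covers 5:f
7(b) covers 6:f
8(c) covers 6:f
floor of heap: 0:b
completions by unplaced set U, small U first (add the entries for U minus each lowest piece of U):
  |U|=1: {7}:1  {8}:1
  |U|=2: {7,8}:2
  |U|=3: {6,7,8}:2
  |U|=4: {5,6,7,8}:2
  |U|=5: {4,5,6,7,8}:2
  |U|=6: {2,4,5,6,7,8}:2  {3,4,5,6,7,8}:2
  |U|=7: {1,2,4,5,6,7,8}:2  {2,3,4,5,6,7,8}:4
  start at 0(b): 6

6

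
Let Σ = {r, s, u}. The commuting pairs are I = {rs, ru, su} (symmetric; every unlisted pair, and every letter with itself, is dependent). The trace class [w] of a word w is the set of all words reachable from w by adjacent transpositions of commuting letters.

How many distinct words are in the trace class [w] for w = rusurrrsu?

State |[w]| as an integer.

#0=r has no predecessor
#1=u has no predecessor
#2=s has no predecessor
#3=u depends on [1:u]
#4=r depends on [0:r]
#5=r depends on [4:r]
#6=r depends on [5:r]
#7=s depends on [2:s]
#8=u depends on [3:u]
sources: [0:r, 1:u, 2:s]
N(rest) = Σ N(rest − s) over sources s of rest; N(one piece) = 1:
  size 1 → [6]=1  [7]=1  [8]=1
  size 2 → [2,7]=1  [3,8]=1  [5,6]=1  [6,7]=2  [6,8]=2  [7,8]=2
  size 3 → [1,3,8]=1  [2,6,7]=3  [2,7,8]=3  [3,6,8]=3  [3,7,8]=3  [4,5,6]=1  [5,6,7]=3  [5,6,8]=3  [6,7,8]=6
  size 4 → [0,4,5,6]=1  [1,3,6,8]=4  [1,3,7,8]=4  [2,3,7,8]=6  [2,5,6,7]=6  [2,6,7,8]=12  [3,5,6,8]=6  [3,6,7,8]=12  [4,5,6,7]=4  [4,5,6,8]=4  [5,6,7,8]=12
  size 5 → [0,4,5,6,7]=5  [0,4,5,6,8]=5  [1,2,3,7,8]=10  [1,3,5,6,8]=10  [1,3,6,7,8]=20  [2,3,6,7,8]=30  [2,4,5,6,7]=10  [2,5,6,7,8]=30  [3,4,5,6,8]=10  [3,5,6,7,8]=30  [4,5,6,7,8]=20
  size 6 → [0,2,4,5,6,7]=15  [0,3,4,5,6,8]=15  [0,4,5,6,7,8]=30  [1,2,3,6,7,8]=60  [1,3,4,5,6,8]=20  [1,3,5,6,7,8]=60  [2,3,5,6,7,8]=90  [2,4,5,6,7,8]=60  [3,4,5,6,7,8]=60
  size 7 → [0,1,3,4,5,6,8]=35  [0,2,4,5,6,7,8]=105  [0,3,4,5,6,7,8]=105  [1,2,3,5,6,7,8]=210  [1,3,4,5,6,7,8]=140  [2,3,4,5,6,7,8]=210
  first=0(r) contributes 560
  first=1(u) contributes 420
  first=2(s) contributes 280
|[w]| = 1260

1260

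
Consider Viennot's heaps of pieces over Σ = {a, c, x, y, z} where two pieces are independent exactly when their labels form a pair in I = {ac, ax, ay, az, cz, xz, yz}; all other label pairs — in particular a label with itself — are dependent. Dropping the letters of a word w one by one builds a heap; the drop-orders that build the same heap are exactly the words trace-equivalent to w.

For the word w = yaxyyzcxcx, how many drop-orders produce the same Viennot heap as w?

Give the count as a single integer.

0(y) covers ∅
1(a) covers ∅
2(x) covers 0:y
3(y) covers 2:x
4(y) covers 3:y
5(z) covers ∅
6(c) covers 4:y
7(x) covers 6:c
8(c) covers 7:x
9(x) covers 8:c
floor of heap: 0:y, 1:a, 5:z
completions by unplaced set U, small U first (add the entries for U minus each lowest piece of U):
  |U|=1: {1}:1  {5}:1  {9}:1
  |U|=2: {1,5}:2  {1,9}:2  {5,9}:2  {8,9}:1
  |U|=3: {1,5,9}:6  {1,8,9}:3  {5,8,9}:3  {7,8,9}:1
  |U|=4: {1,5,8,9}:12  {1,7,8,9}:4  {5,7,8,9}:4  {6,7,8,9}:1
  |U|=5: {1,5,7,8,9}:20  {1,6,7,8,9}:5  {4,6,7,8,9}:1  {5,6,7,8,9}:5
  |U|=6: {1,4,6,7,8,9}:6  {1,5,6,7,8,9}:30  {3,4,6,7,8,9}:1  {4,5,6,7,8,9}:6
  |U|=7: {1,3,4,6,7,8,9}:7  {1,4,5,6,7,8,9}:42  {2,3,4,6,7,8,9}:1  {3,4,5,6,7,8,9}:7
  |U|=8: {0,2,3,4,6,7,8,9}:1  {1,2,3,4,6,7,8,9}:8  {1,3,4,5,6,7,8,9}:56  {2,3,4,5,6,7,8,9}:8
  start at 0(y): 72
  start at 1(a): 9
  start at 5(z): 9
sum over floor = 90

90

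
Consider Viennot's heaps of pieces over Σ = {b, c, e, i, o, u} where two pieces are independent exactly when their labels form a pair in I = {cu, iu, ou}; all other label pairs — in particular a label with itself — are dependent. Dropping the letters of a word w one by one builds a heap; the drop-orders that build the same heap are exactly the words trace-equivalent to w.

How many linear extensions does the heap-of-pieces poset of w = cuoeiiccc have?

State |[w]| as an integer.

3

drop 0:c onto floor
drop 1:u onto floor
drop 2:o onto {0:c}
drop 3:e onto {1:u, 2:o}
drop 4:i onto {3:e}
drop 5:i onto {4:i}
drop 6:c onto {5:i}
drop 7:c onto {6:c}
drop 8:c onto {7:c}
ground layer = {0:c, 1:u}
drop-orders for the pieces not yet dropped (sum over which currently-grounded one goes next):
  1 to go: {8} 1
  2 to go: {7,8} 1
  3 to go: {6,7,8} 1
  4 to go: {5,6,7,8} 1
  5 to go: {4,5,6,7,8} 1
  6 to go: {3,4,5,6,7,8} 1
  7 to go: {1,3,4,5,6,7,8} 1  {2,3,4,5,6,7,8} 1
  if 0:c drops first: 2 orders
  if 1:u drops first: 1 orders
heap linearizations: 3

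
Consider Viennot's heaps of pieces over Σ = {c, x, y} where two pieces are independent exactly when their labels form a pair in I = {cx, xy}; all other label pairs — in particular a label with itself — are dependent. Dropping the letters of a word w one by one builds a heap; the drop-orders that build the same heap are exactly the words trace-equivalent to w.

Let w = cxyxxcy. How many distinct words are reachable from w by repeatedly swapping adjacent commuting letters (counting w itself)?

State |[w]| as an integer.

0(c) covers ∅
1(x) covers ∅
2(y) covers 0:c
3(x) covers 1:x
4(x) covers 3:x
5(c) covers 2:y
6(y) covers 5:c
floor of heap: 0:c, 1:x
completions by unplaced set U, small U first (add the entries for U minus each lowest piece of U):
  |U|=1: {4}:1  {6}:1
  |U|=2: {3,4}:1  {4,6}:2  {5,6}:1
  |U|=3: {1,3,4}:1  {2,5,6}:1  {3,4,6}:3  {4,5,6}:3
  |U|=4: {0,2,5,6}:1  {1,3,4,6}:4  {2,4,5,6}:4  {3,4,5,6}:6
  |U|=5: {0,2,4,5,6}:5  {1,3,4,5,6}:10  {2,3,4,5,6}:10
  start at 0(c): 20
  start at 1(x): 15
sum over floor = 35

35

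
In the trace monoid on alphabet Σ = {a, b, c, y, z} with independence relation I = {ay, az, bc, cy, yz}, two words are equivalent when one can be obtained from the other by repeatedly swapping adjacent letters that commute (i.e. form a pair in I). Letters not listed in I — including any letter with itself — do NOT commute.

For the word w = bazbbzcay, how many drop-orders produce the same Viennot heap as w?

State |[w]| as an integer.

#0=b has no predecessor
#1=a depends on [0:b]
#2=z depends on [0:b]
#3=b depends on [1:a, 2:z]
#4=b depends on [3:b]
#5=z depends on [4:b]
#6=c depends on [5:z]
#7=a depends on [6:c]
#8=y depends on [4:b]
sources: [0:b]
N(rest) = Σ N(rest − s) over sources s of rest; N(one piece) = 1:
  size 1 → [7]=1  [8]=1
  size 2 → [6,7]=1  [7,8]=2
  size 3 → [5,6,7]=1  [6,7,8]=3
  size 4 → [5,6,7,8]=4
  size 5 → [4,5,6,7,8]=4
  size 6 → [3,4,5,6,7,8]=4
  size 7 → [1,3,4,5,6,7,8]=4  [2,3,4,5,6,7,8]=4
  first=0(b) contributes 8

8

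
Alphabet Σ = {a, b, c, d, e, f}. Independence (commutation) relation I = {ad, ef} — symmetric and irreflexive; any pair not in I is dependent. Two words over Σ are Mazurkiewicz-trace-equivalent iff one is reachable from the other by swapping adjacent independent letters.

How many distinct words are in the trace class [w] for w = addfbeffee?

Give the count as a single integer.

30

piece 0:a — minimal
piece 1:d — minimal
piece 2:d rests on {1:d}
piece 3:f rests on {0:a, 2:d}
piece 4:b rests on {3:f}
piece 5:e rests on {4:b}
piece 6:f rests on {4:b}
piece 7:f rests on {6:f}
piece 8:e rests on {5:e}
piece 9:e rests on {8:e}
minimal pieces: {0:a, 1:d}
ways to finish when only these pieces remain (= sum over removing one remaining piece with nothing left below it):
  1 left: {7}→1  {9}→1
  2 left: {6,7}→1  {7,9}→2  {8,9}→1
  3 left: {5,8,9}→1  {6,7,9}→3  {7,8,9}→3
  4 left: {5,7,8,9}→4  {6,7,8,9}→6
  5 left: {5,6,7,8,9}→10
  6 left: {4,5,6,7,8,9}→10
  7 left: {3,4,5,6,7,8,9}→10
  8 left: {0,3,4,5,6,7,8,9}→10  {2,3,4,5,6,7,8,9}→10
  placing 0:a first → 10 extensions
  placing 1:d first → 20 extensions
total linear extensions = 30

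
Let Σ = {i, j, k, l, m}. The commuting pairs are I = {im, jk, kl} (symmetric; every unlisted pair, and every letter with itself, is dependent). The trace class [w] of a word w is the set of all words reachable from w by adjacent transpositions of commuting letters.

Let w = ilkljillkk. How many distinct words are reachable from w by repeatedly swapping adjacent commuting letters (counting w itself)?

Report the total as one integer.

0(i) covers ∅
1(l) covers 0:i
2(k) covers 0:i
3(l) covers 1:l
4(j) covers 3:l
5(i) covers 2:k, 4:j
6(l) covers 5:i
7(l) covers 6:l
8(k) covers 5:i
9(k) covers 8:k
floor of heap: 0:i
completions by unplaced set U, small U first (add the entries for U minus each lowest piece of U):
  |U|=1: {7}:1  {9}:1
  |U|=2: {6,7}:1  {7,9}:2  {8,9}:1
  |U|=3: {6,7,9}:3  {7,8,9}:3
  |U|=4: {6,7,8,9}:6
  |U|=5: {5,6,7,8,9}:6
  |U|=6: {2,5,6,7,8,9}:6  {4,5,6,7,8,9}:6
  |U|=7: {2,4,5,6,7,8,9}:12  {3,4,5,6,7,8,9}:6
  |U|=8: {1,3,4,5,6,7,8,9}:6  {2,3,4,5,6,7,8,9}:18
  start at 0(i): 24

24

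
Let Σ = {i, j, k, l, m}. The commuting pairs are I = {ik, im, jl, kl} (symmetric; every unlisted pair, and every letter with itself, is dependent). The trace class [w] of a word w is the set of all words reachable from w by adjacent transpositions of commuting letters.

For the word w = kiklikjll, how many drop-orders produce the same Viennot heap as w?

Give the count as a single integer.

piece 0:k — minimal
piece 1:i — minimal
piece 2:k rests on {0:k}
piece 3:l rests on {1:i}
piece 4:i rests on {3:l}
piece 5:k rests on {2:k}
piece 6:j rests on {4:i, 5:k}
piece 7:l rests on {4:i}
piece 8:l rests on {7:l}
minimal pieces: {0:k, 1:i}
ways to finish when only these pieces remain (= sum over removing one remaining piece with nothing left below it):
  1 left: {6}→1  {8}→1
  2 left: {5,6}→1  {6,8}→2  {7,8}→1
  3 left: {2,5,6}→1  {5,6,8}→3  {6,7,8}→3
  4 left: {0,2,5,6}→1  {2,5,6,8}→4  {4,6,7,8}→3  {5,6,7,8}→6
  5 left: {0,2,5,6,8}→5  {2,5,6,7,8}→10  {3,4,6,7,8}→3  {4,5,6,7,8}→9
  6 left: {0,2,5,6,7,8}→15  {1,3,4,6,7,8}→3  {2,4,5,6,7,8}→19  {3,4,5,6,7,8}→12
  7 left: {0,2,4,5,6,7,8}→34  {1,3,4,5,6,7,8}→15  {2,3,4,5,6,7,8}→31
  placing 0:k first → 46 extensions
  placing 1:i first → 65 extensions
total linear extensions = 111

111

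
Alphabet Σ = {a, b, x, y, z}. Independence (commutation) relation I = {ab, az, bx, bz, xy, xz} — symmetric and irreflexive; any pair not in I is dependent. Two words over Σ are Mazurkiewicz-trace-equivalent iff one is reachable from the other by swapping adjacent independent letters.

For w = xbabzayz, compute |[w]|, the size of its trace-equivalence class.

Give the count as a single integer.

60

piece 0:x — minimal
piece 1:b — minimal
piece 2:a rests on {0:x}
piece 3:b rests on {1:b}
piece 4:z — minimal
piece 5:a rests on {2:a}
piece 6:y rests on {3:b, 4:z, 5:a}
piece 7:z rests on {6:y}
minimal pieces: {0:x, 1:b, 4:z}
ways to finish when only these pieces remain (= sum over removing one remaining piece with nothing left below it):
  1 left: {7}→1
  2 left: {6,7}→1
  3 left: {3,6,7}→1  {4,6,7}→1  {5,6,7}→1
  4 left: {1,3,6,7}→1  {2,5,6,7}→1  {3,4,6,7}→2  {3,5,6,7}→2  {4,5,6,7}→2
  5 left: {0,2,5,6,7}→1  {1,3,4,6,7}→3  {1,3,5,6,7}→3  {2,3,5,6,7}→3  {2,4,5,6,7}→3  {3,4,5,6,7}→6
  6 left: {0,2,3,5,6,7}→4  {0,2,4,5,6,7}→4  {1,2,3,5,6,7}→6  {1,3,4,5,6,7}→12  {2,3,4,5,6,7}→12
  placing 0:x first → 30 extensions
  placing 1:b first → 20 extensions
  placing 4:z first → 10 extensions
total linear extensions = 60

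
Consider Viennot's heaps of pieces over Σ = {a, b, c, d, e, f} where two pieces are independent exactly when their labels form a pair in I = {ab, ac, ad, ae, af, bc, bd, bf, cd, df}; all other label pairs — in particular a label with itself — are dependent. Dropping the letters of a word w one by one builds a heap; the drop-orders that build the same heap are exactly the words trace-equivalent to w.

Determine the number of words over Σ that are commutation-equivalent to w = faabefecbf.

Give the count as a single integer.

270

0(f) covers ∅
1(a) covers ∅
2(a) covers 1:a
3(b) covers ∅
4(e) covers 0:f, 3:b
5(f) covers 4:e
6(e) covers 5:f
7(c) covers 6:e
8(b) covers 6:e
9(f) covers 7:c
floor of heap: 0:f, 1:a, 3:b
completions by unplaced set U, small U first (add the entries for U minus each lowest piece of U):
  |U|=1: {2}:1  {8}:1  {9}:1
  |U|=2: {1,2}:1  {2,8}:2  {2,9}:2  {7,9}:1  {8,9}:2
  |U|=3: {1,2,8}:3  {1,2,9}:3  {2,7,9}:3  {2,8,9}:6  {7,8,9}:3
  |U|=4: {1,2,7,9}:6  {1,2,8,9}:12  {2,7,8,9}:12  {6,7,8,9}:3
  |U|=5: {1,2,7,8,9}:30  {2,6,7,8,9}:15  {5,6,7,8,9}:3
  |U|=6: {1,2,6,7,8,9}:45  {2,5,6,7,8,9}:18  {4,5,6,7,8,9}:3
  |U|=7: {0,4,5,6,7,8,9}:3  {1,2,5,6,7,8,9}:63  {2,4,5,6,7,8,9}:21  {3,4,5,6,7,8,9}:3
  |U|=8: {0,2,4,5,6,7,8,9}:24  {0,3,4,5,6,7,8,9}:6  {1,2,4,5,6,7,8,9}:84  {2,3,4,5,6,7,8,9}:24
  start at 0(f): 108
  start at 1(a): 54
  start at 3(b): 108
sum over floor = 270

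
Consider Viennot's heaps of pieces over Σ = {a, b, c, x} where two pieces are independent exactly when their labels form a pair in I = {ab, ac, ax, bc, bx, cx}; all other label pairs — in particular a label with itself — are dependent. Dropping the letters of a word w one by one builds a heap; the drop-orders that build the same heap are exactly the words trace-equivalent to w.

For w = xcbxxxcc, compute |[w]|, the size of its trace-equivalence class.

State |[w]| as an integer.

280

piece 0:x — minimal
piece 1:c — minimal
piece 2:b — minimal
piece 3:x rests on {0:x}
piece 4:x rests on {3:x}
piece 5:x rests on {4:x}
piece 6:c rests on {1:c}
piece 7:c rests on {6:c}
minimal pieces: {0:x, 1:c, 2:b}
ways to finish when only these pieces remain (= sum over removing one remaining piece with nothing left below it):
  1 left: {2}→1  {5}→1  {7}→1
  2 left: {2,5}→2  {2,7}→2  {4,5}→1  {5,7}→2  {6,7}→1
  3 left: {1,6,7}→1  {2,4,5}→3  {2,5,7}→6  {2,6,7}→3  {3,4,5}→1  {4,5,7}→3  {5,6,7}→3
  4 left: {0,3,4,5}→1  {1,2,6,7}→4  {1,5,6,7}→4  {2,3,4,5}→4  {2,4,5,7}→12  {2,5,6,7}→12  {3,4,5,7}→4  {4,5,6,7}→6
  5 left: {0,2,3,4,5}→5  {0,3,4,5,7}→5  {1,2,5,6,7}→20  {1,4,5,6,7}→10  {2,3,4,5,7}→20  {2,4,5,6,7}→30  {3,4,5,6,7}→10
  6 left: {0,2,3,4,5,7}→30  {0,3,4,5,6,7}→15  {1,2,4,5,6,7}→60  {1,3,4,5,6,7}→20  {2,3,4,5,6,7}→60
  placing 0:x first → 140 extensions
  placing 1:c first → 105 extensions
  placing 2:b first → 35 extensions
total linear extensions = 280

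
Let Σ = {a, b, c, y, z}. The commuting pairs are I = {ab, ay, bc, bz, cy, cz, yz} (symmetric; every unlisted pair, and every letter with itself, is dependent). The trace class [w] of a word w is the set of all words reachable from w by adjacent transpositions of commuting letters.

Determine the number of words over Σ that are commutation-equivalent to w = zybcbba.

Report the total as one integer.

70

#0=z has no predecessor
#1=y has no predecessor
#2=b depends on [1:y]
#3=c has no predecessor
#4=b depends on [2:b]
#5=b depends on [4:b]
#6=a depends on [0:z, 3:c]
sources: [0:z, 1:y, 3:c]
N(rest) = Σ N(rest − s) over sources s of rest; N(one piece) = 1:
  size 1 → [5]=1  [6]=1
  size 2 → [0,6]=1  [3,6]=1  [4,5]=1  [5,6]=2
  size 3 → [0,3,6]=2  [0,5,6]=3  [2,4,5]=1  [3,5,6]=3  [4,5,6]=3
  size 4 → [0,3,5,6]=8  [0,4,5,6]=6  [1,2,4,5]=1  [2,4,5,6]=4  [3,4,5,6]=6
  size 5 → [0,2,4,5,6]=10  [0,3,4,5,6]=20  [1,2,4,5,6]=5  [2,3,4,5,6]=10
  first=0(z) contributes 15
  first=1(y) contributes 40
  first=3(c) contributes 15
|[w]| = 70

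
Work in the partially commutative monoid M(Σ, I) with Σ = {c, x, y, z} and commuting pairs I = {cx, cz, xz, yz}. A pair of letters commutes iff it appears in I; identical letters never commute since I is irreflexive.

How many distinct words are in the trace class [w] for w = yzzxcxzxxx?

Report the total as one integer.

drop 0:y onto floor
drop 1:z onto floor
drop 2:z onto {1:z}
drop 3:x onto {0:y}
drop 4:c onto {0:y}
drop 5:x onto {3:x}
drop 6:z onto {2:z}
drop 7:x onto {5:x}
drop 8:x onto {7:x}
drop 9:x onto {8:x}
ground layer = {0:y, 1:z}
drop-orders for the pieces not yet dropped (sum over which currently-grounded one goes next):
  1 to go: {4} 1  {6} 1  {9} 1
  2 to go: {2,6} 1  {4,6} 2  {4,9} 2  {6,9} 2  {8,9} 1
  3 to go: {1,2,6} 1  {2,4,6} 3  {2,6,9} 3  {4,6,9} 6  {4,8,9} 3  {6,8,9} 3  {7,8,9} 1
  4 to go: {1,2,4,6} 4  {1,2,6,9} 4  {2,4,6,9} 12  {2,6,8,9} 6  {4,6,8,9} 12  {4,7,8,9} 4  {5,7,8,9} 1  {6,7,8,9} 4
  5 to go: {1,2,4,6,9} 20  {1,2,6,8,9} 10  {2,4,6,8,9} 30  {2,6,7,8,9} 10  {3,5,7,8,9} 1  {4,5,7,8,9} 5  {4,6,7,8,9} 20  {5,6,7,8,9} 5
  6 to go: {1,2,4,6,8,9} 60  {1,2,6,7,8,9} 20  {2,4,6,7,8,9} 60  {2,5,6,7,8,9} 15  {3,4,5,7,8,9} 6  {3,5,6,7,8,9} 6  {4,5,6,7,8,9} 30
  7 to go: {0,3,4,5,7,8,9} 6  {1,2,4,6,7,8,9} 140  {1,2,5,6,7,8,9} 35  {2,3,5,6,7,8,9} 21  {2,4,5,6,7,8,9} 105  {3,4,5,6,7,8,9} 42
  8 to go: {0,3,4,5,6,7,8,9} 48  {1,2,3,5,6,7,8,9} 56  {1,2,4,5,6,7,8,9} 280  {2,3,4,5,6,7,8,9} 168
  if 0:y drops first: 504 orders
  if 1:z drops first: 216 orders
heap linearizations: 720

720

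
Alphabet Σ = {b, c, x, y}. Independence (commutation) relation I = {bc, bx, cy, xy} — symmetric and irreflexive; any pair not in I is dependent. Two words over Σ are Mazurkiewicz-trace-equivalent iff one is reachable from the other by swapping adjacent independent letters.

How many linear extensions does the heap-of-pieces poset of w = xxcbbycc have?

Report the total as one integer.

56

0(x) covers ∅
1(x) covers 0:x
2(c) covers 1:x
3(b) covers ∅
4(b) covers 3:b
5(y) covers 4:b
6(c) covers 2:c
7(c) covers 6:c
floor of heap: 0:x, 3:b
completions by unplaced set U, small U first (add the entries for U minus each lowest piece of U):
  |U|=1: {5}:1  {7}:1
  |U|=2: {4,5}:1  {5,7}:2  {6,7}:1
  |U|=3: {2,6,7}:1  {3,4,5}:1  {4,5,7}:3  {5,6,7}:3
  |U|=4: {1,2,6,7}:1  {2,5,6,7}:4  {3,4,5,7}:4  {4,5,6,7}:6
  |U|=5: {0,1,2,6,7}:1  {1,2,5,6,7}:5  {2,4,5,6,7}:10  {3,4,5,6,7}:10
  |U|=6: {0,1,2,5,6,7}:6  {1,2,4,5,6,7}:15  {2,3,4,5,6,7}:20
  start at 0(x): 35
  start at 3(b): 21
sum over floor = 56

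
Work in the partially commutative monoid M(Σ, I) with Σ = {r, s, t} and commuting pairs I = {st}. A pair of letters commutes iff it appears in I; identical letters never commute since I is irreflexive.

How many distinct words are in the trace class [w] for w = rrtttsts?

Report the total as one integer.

0(r) covers ∅
1(r) covers 0:r
2(t) covers 1:r
3(t) covers 2:t
4(t) covers 3:t
5(s) covers 1:r
6(t) covers 4:t
7(s) covers 5:s
floor of heap: 0:r
completions by unplaced set U, small U first (add the entries for U minus each lowest piece of U):
  |U|=1: {6}:1  {7}:1
  |U|=2: {4,6}:1  {5,7}:1  {6,7}:2
  |U|=3: {3,4,6}:1  {4,6,7}:3  {5,6,7}:3
  |U|=4: {2,3,4,6}:1  {3,4,6,7}:4  {4,5,6,7}:6
  |U|=5: {2,3,4,6,7}:5  {3,4,5,6,7}:10
  |U|=6: {2,3,4,5,6,7}:15
  start at 0(r): 15

15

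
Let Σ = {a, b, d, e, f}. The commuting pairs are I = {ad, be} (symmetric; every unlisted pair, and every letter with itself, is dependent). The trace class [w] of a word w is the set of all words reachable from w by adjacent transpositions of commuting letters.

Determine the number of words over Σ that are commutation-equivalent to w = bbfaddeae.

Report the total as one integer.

3

drop 0:b onto floor
drop 1:b onto {0:b}
drop 2:f onto {1:b}
drop 3:a onto {2:f}
drop 4:d onto {2:f}
drop 5:d onto {4:d}
drop 6:e onto {3:a, 5:d}
drop 7:a onto {6:e}
drop 8:e onto {7:a}
ground layer = {0:b}
drop-orders for the pieces not yet dropped (sum over which currently-grounded one goes next):
  1 to go: {8} 1
  2 to go: {7,8} 1
  3 to go: {6,7,8} 1
  4 to go: {3,6,7,8} 1  {5,6,7,8} 1
  5 to go: {3,5,6,7,8} 2  {4,5,6,7,8} 1
  6 to go: {3,4,5,6,7,8} 3
  7 to go: {2,3,4,5,6,7,8} 3
  if 0:b drops first: 3 orders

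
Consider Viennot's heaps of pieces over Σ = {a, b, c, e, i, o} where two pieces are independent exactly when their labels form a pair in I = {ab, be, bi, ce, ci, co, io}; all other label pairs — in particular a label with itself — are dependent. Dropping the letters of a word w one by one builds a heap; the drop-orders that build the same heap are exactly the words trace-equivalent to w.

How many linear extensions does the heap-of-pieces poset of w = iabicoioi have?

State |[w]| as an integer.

225

#0=i has no predecessor
#1=a depends on [0:i]
#2=b has no predecessor
#3=i depends on [1:a]
#4=c depends on [1:a, 2:b]
#5=o depends on [1:a, 2:b]
#6=i depends on [3:i]
#7=o depends on [5:o]
#8=i depends on [6:i]
sources: [0:i, 2:b]
N(rest) = Σ N(rest − s) over sources s of rest; N(one piece) = 1:
  size 1 → [4]=1  [7]=1  [8]=1
  size 2 → [4,7]=2  [4,8]=2  [5,7]=1  [6,8]=1  [7,8]=2
  size 3 → [3,6,8]=1  [4,5,7]=3  [4,6,8]=3  [4,7,8]=6  [5,7,8]=3  [6,7,8]=3
  size 4 → [2,4,5,7]=3  [3,4,6,8]=4  [3,6,7,8]=4  [4,5,7,8]=12  [4,6,7,8]=12  [5,6,7,8]=6
  size 5 → [2,4,5,7,8]=15  [3,4,6,7,8]=20  [3,5,6,7,8]=10  [4,5,6,7,8]=30
  size 6 → [2,4,5,6,7,8]=45  [3,4,5,6,7,8]=60
  size 7 → [1,3,4,5,6,7,8]=60  [2,3,4,5,6,7,8]=105
  first=0(i) contributes 165
  first=2(b) contributes 60
|[w]| = 225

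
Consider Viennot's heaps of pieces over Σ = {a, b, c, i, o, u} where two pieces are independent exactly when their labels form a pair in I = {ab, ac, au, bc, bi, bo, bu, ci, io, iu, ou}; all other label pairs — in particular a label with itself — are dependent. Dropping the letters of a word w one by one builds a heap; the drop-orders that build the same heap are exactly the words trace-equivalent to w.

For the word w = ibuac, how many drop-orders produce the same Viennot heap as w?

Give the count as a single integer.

30

#0=i has no predecessor
#1=b has no predecessor
#2=u has no predecessor
#3=a depends on [0:i]
#4=c depends on [2:u]
sources: [0:i, 1:b, 2:u]
N(rest) = Σ N(rest − s) over sources s of rest; N(one piece) = 1:
  size 1 → [1]=1  [3]=1  [4]=1
  size 2 → [0,3]=1  [1,3]=2  [1,4]=2  [2,4]=1  [3,4]=2
  size 3 → [0,1,3]=3  [0,3,4]=3  [1,2,4]=3  [1,3,4]=6  [2,3,4]=3
  first=0(i) contributes 12
  first=1(b) contributes 6
  first=2(u) contributes 12
|[w]| = 30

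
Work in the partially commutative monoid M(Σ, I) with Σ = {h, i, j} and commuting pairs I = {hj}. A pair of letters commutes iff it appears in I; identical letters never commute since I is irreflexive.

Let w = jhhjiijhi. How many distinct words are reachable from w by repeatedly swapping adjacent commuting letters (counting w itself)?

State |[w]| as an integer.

12

#0=j has no predecessor
#1=h has no predecessor
#2=h depends on [1:h]
#3=j depends on [0:j]
#4=i depends on [2:h, 3:j]
#5=i depends on [4:i]
#6=j depends on [5:i]
#7=h depends on [5:i]
#8=i depends on [6:j, 7:h]
sources: [0:j, 1:h]
N(rest) = Σ N(rest − s) over sources s of rest; N(one piece) = 1:
  size 1 → [8]=1
  size 2 → [6,8]=1  [7,8]=1
  size 3 → [6,7,8]=2
  size 4 → [5,6,7,8]=2
  size 5 → [4,5,6,7,8]=2
  size 6 → [2,4,5,6,7,8]=2  [3,4,5,6,7,8]=2
  size 7 → [0,3,4,5,6,7,8]=2  [1,2,4,5,6,7,8]=2  [2,3,4,5,6,7,8]=4
  first=0(j) contributes 6
  first=1(h) contributes 6
|[w]| = 12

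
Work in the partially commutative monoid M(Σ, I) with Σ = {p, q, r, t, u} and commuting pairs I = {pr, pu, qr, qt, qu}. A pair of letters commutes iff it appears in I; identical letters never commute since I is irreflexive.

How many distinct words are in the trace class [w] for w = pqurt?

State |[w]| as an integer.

9

#0=p has no predecessor
#1=q depends on [0:p]
#2=u has no predecessor
#3=r depends on [2:u]
#4=t depends on [0:p, 3:r]
sources: [0:p, 2:u]
N(rest) = Σ N(rest − s) over sources s of rest; N(one piece) = 1:
  size 1 → [1]=1  [4]=1
  size 2 → [1,4]=2  [3,4]=1
  size 3 → [0,1,4]=2  [1,3,4]=3  [2,3,4]=1
  first=0(p) contributes 4
  first=2(u) contributes 5
|[w]| = 9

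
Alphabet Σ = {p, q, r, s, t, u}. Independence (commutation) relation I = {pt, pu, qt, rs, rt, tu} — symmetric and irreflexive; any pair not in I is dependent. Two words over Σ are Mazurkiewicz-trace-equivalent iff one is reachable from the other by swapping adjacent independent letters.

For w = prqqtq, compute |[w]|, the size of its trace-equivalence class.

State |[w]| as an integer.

piece 0:p — minimal
piece 1:r rests on {0:p}
piece 2:q rests on {1:r}
piece 3:q rests on {2:q}
piece 4:t — minimal
piece 5:q rests on {3:q}
minimal pieces: {0:p, 4:t}
ways to finish when only these pieces remain (= sum over removing one remaining piece with nothing left below it):
  1 left: {4}→1  {5}→1
  2 left: {3,5}→1  {4,5}→2
  3 left: {2,3,5}→1  {3,4,5}→3
  4 left: {1,2,3,5}→1  {2,3,4,5}→4
  placing 0:p first → 5 extensions
  placing 4:t first → 1 extensions
total linear extensions = 6

6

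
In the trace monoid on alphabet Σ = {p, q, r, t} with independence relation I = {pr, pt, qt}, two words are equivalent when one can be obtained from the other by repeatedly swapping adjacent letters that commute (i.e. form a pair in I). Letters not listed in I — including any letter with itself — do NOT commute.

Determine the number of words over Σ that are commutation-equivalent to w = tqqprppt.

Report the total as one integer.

40

#0=t has no predecessor
#1=q has no predecessor
#2=q depends on [1:q]
#3=p depends on [2:q]
#4=r depends on [0:t, 2:q]
#5=p depends on [3:p]
#6=p depends on [5:p]
#7=t depends on [4:r]
sources: [0:t, 1:q]
N(rest) = Σ N(rest − s) over sources s of rest; N(one piece) = 1:
  size 1 → [6]=1  [7]=1
  size 2 → [4,7]=1  [5,6]=1  [6,7]=2
  size 3 → [0,4,7]=1  [3,5,6]=1  [4,6,7]=3  [5,6,7]=3
  size 4 → [0,4,6,7]=4  [3,5,6,7]=4  [4,5,6,7]=6
  size 5 → [0,4,5,6,7]=10  [3,4,5,6,7]=10
  size 6 → [0,3,4,5,6,7]=20  [2,3,4,5,6,7]=10
  first=0(t) contributes 10
  first=1(q) contributes 30
|[w]| = 40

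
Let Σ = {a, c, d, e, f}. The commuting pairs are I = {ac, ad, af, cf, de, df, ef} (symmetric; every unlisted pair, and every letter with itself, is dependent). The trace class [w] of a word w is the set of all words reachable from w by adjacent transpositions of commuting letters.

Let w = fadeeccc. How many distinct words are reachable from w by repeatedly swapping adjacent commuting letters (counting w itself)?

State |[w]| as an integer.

#0=f has no predecessor
#1=a has no predecessor
#2=d has no predecessor
#3=e depends on [1:a]
#4=e depends on [3:e]
#5=c depends on [2:d, 4:e]
#6=c depends on [5:c]
#7=c depends on [6:c]
sources: [0:f, 1:a, 2:d]
N(rest) = Σ N(rest − s) over sources s of rest; N(one piece) = 1:
  size 1 → [0]=1  [7]=1
  size 2 → [0,7]=2  [6,7]=1
  size 3 → [0,6,7]=3  [5,6,7]=1
  size 4 → [0,5,6,7]=4  [2,5,6,7]=1  [4,5,6,7]=1
  size 5 → [0,2,5,6,7]=5  [0,4,5,6,7]=5  [2,4,5,6,7]=2  [3,4,5,6,7]=1
  size 6 → [0,2,4,5,6,7]=12  [0,3,4,5,6,7]=6  [1,3,4,5,6,7]=1  [2,3,4,5,6,7]=3
  first=0(f) contributes 4
  first=1(a) contributes 21
  first=2(d) contributes 7
|[w]| = 32

32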